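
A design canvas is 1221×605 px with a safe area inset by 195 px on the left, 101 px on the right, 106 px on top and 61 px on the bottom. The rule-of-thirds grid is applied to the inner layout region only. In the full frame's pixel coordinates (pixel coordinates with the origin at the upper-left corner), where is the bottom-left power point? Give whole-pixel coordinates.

Content width = 1221 − 195 − 101 = 925 px; content height = 605 − 106 − 61 = 438 px.
Bottom-left is one-third across and two-thirds down within the inner layout region.
x = 195 + 1 × 925/3 = 195 + 308.33 ≈ 503
y = 106 + 2 × 438/3 = 106 + 292.00 ≈ 398

x = 503 px, y = 398 px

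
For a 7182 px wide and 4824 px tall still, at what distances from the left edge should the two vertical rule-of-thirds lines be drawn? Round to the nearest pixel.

7182 / 3 = 2394, so the vertical lines sit at one and two thirds of 7182.

x = 2394 px and x = 4788 px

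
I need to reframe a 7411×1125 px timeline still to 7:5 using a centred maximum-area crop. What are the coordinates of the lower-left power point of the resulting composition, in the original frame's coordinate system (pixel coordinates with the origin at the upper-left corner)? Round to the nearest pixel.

x = 3443 px, y = 750 px

7411/1125 > 7/5, so the 7:5 crop keeps the full height 1125 and trims width to 1125 × 7/5 = 1575.00 px.
Left offset = (7411 − 1575.00)/2 = 2918.00 px; top offset = 0.
Lower-left is one-third across and two-thirds down within the crop:
x = 2918.00 + 1 × 1575.00/3 ≈ 3443; y = 0.00 + 2 × 1125.00/3 ≈ 750.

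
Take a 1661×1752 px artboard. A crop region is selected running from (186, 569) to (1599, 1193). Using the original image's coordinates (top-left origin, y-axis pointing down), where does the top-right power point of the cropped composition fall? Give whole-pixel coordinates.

x = 1128 px, y = 777 px

Crop width = 1599 − 186 = 1413 px; one third is 471.00 px.
Crop height = 1193 − 569 = 624 px; one third is 208.00 px.
The top-right point is two-thirds across and one-third down within the crop:
x = 186 + 2 × 471.00 ≈ 1128; y = 569 + 1 × 208.00 ≈ 777.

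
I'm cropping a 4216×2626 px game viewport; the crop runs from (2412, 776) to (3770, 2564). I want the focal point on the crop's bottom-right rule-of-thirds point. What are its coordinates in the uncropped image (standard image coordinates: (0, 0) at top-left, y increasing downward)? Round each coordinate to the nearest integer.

Crop width = 3770 − 2412 = 1358 px; one third is 452.67 px.
Crop height = 2564 − 776 = 1788 px; one third is 596.00 px.
The bottom-right point is two-thirds across and two-thirds down within the crop:
x = 2412 + 2 × 452.67 ≈ 3317; y = 776 + 2 × 596.00 ≈ 1968.

(3317, 1968)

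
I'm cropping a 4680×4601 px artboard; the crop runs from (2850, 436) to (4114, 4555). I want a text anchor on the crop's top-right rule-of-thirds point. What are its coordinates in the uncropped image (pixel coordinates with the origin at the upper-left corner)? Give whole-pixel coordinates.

Crop width = 4114 − 2850 = 1264 px; one third is 421.33 px.
Crop height = 4555 − 436 = 4119 px; one third is 1373.00 px.
The top-right point is two-thirds across and one-third down within the crop:
x = 2850 + 2 × 421.33 ≈ 3693; y = 436 + 1 × 1373.00 ≈ 1809.

(3693, 1809)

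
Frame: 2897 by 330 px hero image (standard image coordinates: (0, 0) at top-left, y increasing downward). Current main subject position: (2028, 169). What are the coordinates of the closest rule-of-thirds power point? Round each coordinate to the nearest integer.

Third lines: x ∈ {966, 1931}, y ∈ {110, 220}.
2028 is closer to x = 1931; 169 is closer to y = 220.
So the nearest intersection is the lower-right power point.

x = 1931 px, y = 220 px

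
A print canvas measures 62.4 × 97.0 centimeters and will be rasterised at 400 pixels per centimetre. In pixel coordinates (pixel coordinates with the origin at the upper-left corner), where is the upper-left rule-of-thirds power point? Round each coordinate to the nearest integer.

In pixels the canvas is 62.4 × 400 = 24960 wide and 97.0 × 400 = 38800 tall.
The upper-left point is one-third across and one-third down:
x = 1 × 24960/3 ≈ 8320; y = 1 × 38800/3 ≈ 12933.

x = 8320 px, y = 12933 px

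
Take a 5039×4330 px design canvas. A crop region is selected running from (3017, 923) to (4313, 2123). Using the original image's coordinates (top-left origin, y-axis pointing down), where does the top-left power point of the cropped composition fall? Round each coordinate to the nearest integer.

Crop width = 4313 − 3017 = 1296 px; one third is 432.00 px.
Crop height = 2123 − 923 = 1200 px; one third is 400.00 px.
The top-left point is one-third across and one-third down within the crop:
x = 3017 + 1 × 432.00 ≈ 3449; y = 923 + 1 × 400.00 ≈ 1323.

(3449, 1323)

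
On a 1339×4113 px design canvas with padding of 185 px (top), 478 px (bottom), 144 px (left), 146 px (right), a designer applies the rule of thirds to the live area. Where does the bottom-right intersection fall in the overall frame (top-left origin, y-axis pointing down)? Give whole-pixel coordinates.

(843, 2485)

Content width = 1339 − 144 − 146 = 1049 px; content height = 4113 − 185 − 478 = 3450 px.
Bottom-right is two-thirds across and two-thirds down within the live area.
x = 144 + 2 × 1049/3 = 144 + 699.33 ≈ 843
y = 185 + 2 × 3450/3 = 185 + 2300.00 ≈ 2485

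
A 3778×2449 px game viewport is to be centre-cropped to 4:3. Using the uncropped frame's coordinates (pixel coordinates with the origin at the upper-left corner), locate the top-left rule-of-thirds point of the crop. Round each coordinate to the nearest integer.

3778/2449 > 4/3, so the 4:3 crop keeps the full height 2449 and trims width to 2449 × 4/3 = 3265.33 px.
Left offset = (3778 − 3265.33)/2 = 256.33 px; top offset = 0.
Top-left is one-third across and one-third down within the crop:
x = 256.33 + 1 × 3265.33/3 ≈ 1345; y = 0.00 + 1 × 2449.00/3 ≈ 816.

x = 1345 px, y = 816 px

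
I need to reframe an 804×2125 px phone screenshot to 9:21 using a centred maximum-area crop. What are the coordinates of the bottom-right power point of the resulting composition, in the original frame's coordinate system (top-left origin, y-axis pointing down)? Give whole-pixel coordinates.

804/2125 < 9/21, so the 9:21 crop keeps the full width 804 and trims height to 804 × 21/9 = 1876.00 px.
Top offset = (2125 − 1876.00)/2 = 124.50 px; left offset = 0.
Bottom-right is two-thirds across and two-thirds down within the crop:
x = 0.00 + 2 × 804.00/3 ≈ 536; y = 124.50 + 2 × 1876.00/3 ≈ 1375.

x = 536 px, y = 1375 px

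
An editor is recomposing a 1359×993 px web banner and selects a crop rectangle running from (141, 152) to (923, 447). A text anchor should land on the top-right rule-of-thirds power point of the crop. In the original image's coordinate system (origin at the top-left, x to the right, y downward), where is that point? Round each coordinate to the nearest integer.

Crop width = 923 − 141 = 782 px; one third is 260.67 px.
Crop height = 447 − 152 = 295 px; one third is 98.33 px.
The top-right point is two-thirds across and one-third down within the crop:
x = 141 + 2 × 260.67 ≈ 662; y = 152 + 1 × 98.33 ≈ 250.

x = 662 px, y = 250 px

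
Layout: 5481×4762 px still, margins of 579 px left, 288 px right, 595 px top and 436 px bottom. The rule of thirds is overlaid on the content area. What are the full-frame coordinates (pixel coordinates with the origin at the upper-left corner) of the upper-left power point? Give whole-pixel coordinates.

x = 2117 px, y = 1839 px

Content width = 5481 − 579 − 288 = 4614 px; content height = 4762 − 595 − 436 = 3731 px.
Upper-left is one-third across and one-third down within the content area.
x = 579 + 1 × 4614/3 = 579 + 1538.00 ≈ 2117
y = 595 + 1 × 3731/3 = 595 + 1243.67 ≈ 1839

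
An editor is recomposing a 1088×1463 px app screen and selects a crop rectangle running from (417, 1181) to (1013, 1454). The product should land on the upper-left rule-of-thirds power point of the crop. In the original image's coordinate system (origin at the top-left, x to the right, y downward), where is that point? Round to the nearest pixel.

(616, 1272)

Crop width = 1013 − 417 = 596 px; one third is 198.67 px.
Crop height = 1454 − 1181 = 273 px; one third is 91.00 px.
The upper-left point is one-third across and one-third down within the crop:
x = 417 + 1 × 198.67 ≈ 616; y = 1181 + 1 × 91.00 ≈ 1272.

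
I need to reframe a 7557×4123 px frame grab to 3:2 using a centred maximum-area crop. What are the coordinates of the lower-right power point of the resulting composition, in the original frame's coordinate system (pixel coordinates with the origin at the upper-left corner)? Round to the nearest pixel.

7557/4123 > 3/2, so the 3:2 crop keeps the full height 4123 and trims width to 4123 × 3/2 = 6184.50 px.
Left offset = (7557 − 6184.50)/2 = 686.25 px; top offset = 0.
Lower-right is two-thirds across and two-thirds down within the crop:
x = 686.25 + 2 × 6184.50/3 ≈ 4809; y = 0.00 + 2 × 4123.00/3 ≈ 2749.

x = 4809 px, y = 2749 px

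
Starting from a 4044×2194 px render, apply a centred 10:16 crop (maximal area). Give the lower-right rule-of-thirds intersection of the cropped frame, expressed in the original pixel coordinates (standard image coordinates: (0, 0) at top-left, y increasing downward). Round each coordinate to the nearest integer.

4044/2194 > 10/16, so the 10:16 crop keeps the full height 2194 and trims width to 2194 × 10/16 = 1371.25 px.
Left offset = (4044 − 1371.25)/2 = 1336.38 px; top offset = 0.
Lower-right is two-thirds across and two-thirds down within the crop:
x = 1336.38 + 2 × 1371.25/3 ≈ 2251; y = 0.00 + 2 × 2194.00/3 ≈ 1463.

x = 2251 px, y = 1463 px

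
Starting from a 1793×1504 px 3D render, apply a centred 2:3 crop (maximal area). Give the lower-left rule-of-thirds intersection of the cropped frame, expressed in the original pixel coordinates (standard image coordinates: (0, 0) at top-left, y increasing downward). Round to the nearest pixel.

(729, 1003)

1793/1504 > 2/3, so the 2:3 crop keeps the full height 1504 and trims width to 1504 × 2/3 = 1002.67 px.
Left offset = (1793 − 1002.67)/2 = 395.17 px; top offset = 0.
Lower-left is one-third across and two-thirds down within the crop:
x = 395.17 + 1 × 1002.67/3 ≈ 729; y = 0.00 + 2 × 1504.00/3 ≈ 1003.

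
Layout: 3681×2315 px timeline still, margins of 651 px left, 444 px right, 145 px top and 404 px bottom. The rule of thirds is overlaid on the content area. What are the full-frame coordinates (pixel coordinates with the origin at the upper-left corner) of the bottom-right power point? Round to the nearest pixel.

x = 2375 px, y = 1322 px

Content width = 3681 − 651 − 444 = 2586 px; content height = 2315 − 145 − 404 = 1766 px.
Bottom-right is two-thirds across and two-thirds down within the content area.
x = 651 + 2 × 2586/3 = 651 + 1724.00 ≈ 2375
y = 145 + 2 × 1766/3 = 145 + 1177.33 ≈ 1322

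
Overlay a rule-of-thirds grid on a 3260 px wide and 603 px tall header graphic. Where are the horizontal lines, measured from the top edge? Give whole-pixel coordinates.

y = 201 px and y = 402 px

603 / 3 = 201, so the horizontal lines sit at one and two thirds of 603.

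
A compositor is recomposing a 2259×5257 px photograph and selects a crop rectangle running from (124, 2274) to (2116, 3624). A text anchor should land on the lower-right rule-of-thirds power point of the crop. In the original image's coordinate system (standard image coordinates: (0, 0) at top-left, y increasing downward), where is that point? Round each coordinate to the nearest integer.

Crop width = 2116 − 124 = 1992 px; one third is 664.00 px.
Crop height = 3624 − 2274 = 1350 px; one third is 450.00 px.
The lower-right point is two-thirds across and two-thirds down within the crop:
x = 124 + 2 × 664.00 ≈ 1452; y = 2274 + 2 × 450.00 ≈ 3174.

(1452, 3174)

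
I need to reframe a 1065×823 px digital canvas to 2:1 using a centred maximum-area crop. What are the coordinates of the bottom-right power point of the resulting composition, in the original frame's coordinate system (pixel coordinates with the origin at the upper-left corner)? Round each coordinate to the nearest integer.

1065/823 < 2/1, so the 2:1 crop keeps the full width 1065 and trims height to 1065 × 1/2 = 532.50 px.
Top offset = (823 − 532.50)/2 = 145.25 px; left offset = 0.
Bottom-right is two-thirds across and two-thirds down within the crop:
x = 0.00 + 2 × 1065.00/3 ≈ 710; y = 145.25 + 2 × 532.50/3 ≈ 500.

x = 710 px, y = 500 px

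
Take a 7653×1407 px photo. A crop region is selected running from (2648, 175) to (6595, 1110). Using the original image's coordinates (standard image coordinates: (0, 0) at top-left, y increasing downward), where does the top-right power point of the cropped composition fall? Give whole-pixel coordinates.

x = 5279 px, y = 487 px

Crop width = 6595 − 2648 = 3947 px; one third is 1315.67 px.
Crop height = 1110 − 175 = 935 px; one third is 311.67 px.
The top-right point is two-thirds across and one-third down within the crop:
x = 2648 + 2 × 1315.67 ≈ 5279; y = 175 + 1 × 311.67 ≈ 487.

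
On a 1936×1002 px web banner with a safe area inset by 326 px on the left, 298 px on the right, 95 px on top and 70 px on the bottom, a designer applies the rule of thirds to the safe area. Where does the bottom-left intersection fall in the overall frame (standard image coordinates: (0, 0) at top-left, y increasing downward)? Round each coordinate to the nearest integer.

x = 763 px, y = 653 px

Content width = 1936 − 326 − 298 = 1312 px; content height = 1002 − 95 − 70 = 837 px.
Bottom-left is one-third across and two-thirds down within the safe area.
x = 326 + 1 × 1312/3 = 326 + 437.33 ≈ 763
y = 95 + 2 × 837/3 = 95 + 558.00 ≈ 653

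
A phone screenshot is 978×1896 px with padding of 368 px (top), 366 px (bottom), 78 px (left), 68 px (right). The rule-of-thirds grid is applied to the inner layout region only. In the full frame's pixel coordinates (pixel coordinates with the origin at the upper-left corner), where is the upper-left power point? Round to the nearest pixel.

(355, 755)

Content width = 978 − 78 − 68 = 832 px; content height = 1896 − 368 − 366 = 1162 px.
Upper-left is one-third across and one-third down within the inner layout region.
x = 78 + 1 × 832/3 = 78 + 277.33 ≈ 355
y = 368 + 1 × 1162/3 = 368 + 387.33 ≈ 755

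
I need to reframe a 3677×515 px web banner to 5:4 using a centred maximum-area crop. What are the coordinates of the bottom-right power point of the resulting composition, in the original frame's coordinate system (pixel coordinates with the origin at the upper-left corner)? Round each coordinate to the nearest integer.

3677/515 > 5/4, so the 5:4 crop keeps the full height 515 and trims width to 515 × 5/4 = 643.75 px.
Left offset = (3677 − 643.75)/2 = 1516.62 px; top offset = 0.
Bottom-right is two-thirds across and two-thirds down within the crop:
x = 1516.62 + 2 × 643.75/3 ≈ 1946; y = 0.00 + 2 × 515.00/3 ≈ 343.

(1946, 343)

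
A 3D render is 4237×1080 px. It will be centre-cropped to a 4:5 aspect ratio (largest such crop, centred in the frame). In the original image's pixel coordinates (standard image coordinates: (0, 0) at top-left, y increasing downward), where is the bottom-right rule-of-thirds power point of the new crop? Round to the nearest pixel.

(2263, 720)

4237/1080 > 4/5, so the 4:5 crop keeps the full height 1080 and trims width to 1080 × 4/5 = 864.00 px.
Left offset = (4237 − 864.00)/2 = 1686.50 px; top offset = 0.
Bottom-right is two-thirds across and two-thirds down within the crop:
x = 1686.50 + 2 × 864.00/3 ≈ 2263; y = 0.00 + 2 × 1080.00/3 ≈ 720.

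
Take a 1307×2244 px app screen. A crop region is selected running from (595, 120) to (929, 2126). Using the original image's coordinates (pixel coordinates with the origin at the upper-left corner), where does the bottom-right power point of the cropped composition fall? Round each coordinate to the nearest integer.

Crop width = 929 − 595 = 334 px; one third is 111.33 px.
Crop height = 2126 − 120 = 2006 px; one third is 668.67 px.
The bottom-right point is two-thirds across and two-thirds down within the crop:
x = 595 + 2 × 111.33 ≈ 818; y = 120 + 2 × 668.67 ≈ 1457.

(818, 1457)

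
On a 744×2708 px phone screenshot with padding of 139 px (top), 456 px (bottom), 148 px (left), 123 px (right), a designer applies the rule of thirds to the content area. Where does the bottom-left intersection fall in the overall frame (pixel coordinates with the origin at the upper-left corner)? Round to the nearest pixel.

Content width = 744 − 148 − 123 = 473 px; content height = 2708 − 139 − 456 = 2113 px.
Bottom-left is one-third across and two-thirds down within the content area.
x = 148 + 1 × 473/3 = 148 + 157.67 ≈ 306
y = 139 + 2 × 2113/3 = 139 + 1408.67 ≈ 1548

x = 306 px, y = 1548 px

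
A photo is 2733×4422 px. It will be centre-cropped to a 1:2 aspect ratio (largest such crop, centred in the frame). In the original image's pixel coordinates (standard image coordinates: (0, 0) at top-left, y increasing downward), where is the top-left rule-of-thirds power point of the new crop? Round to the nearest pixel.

2733/4422 > 1/2, so the 1:2 crop keeps the full height 4422 and trims width to 4422 × 1/2 = 2211.00 px.
Left offset = (2733 − 2211.00)/2 = 261.00 px; top offset = 0.
Top-left is one-third across and one-third down within the crop:
x = 261.00 + 1 × 2211.00/3 ≈ 998; y = 0.00 + 1 × 4422.00/3 ≈ 1474.

x = 998 px, y = 1474 px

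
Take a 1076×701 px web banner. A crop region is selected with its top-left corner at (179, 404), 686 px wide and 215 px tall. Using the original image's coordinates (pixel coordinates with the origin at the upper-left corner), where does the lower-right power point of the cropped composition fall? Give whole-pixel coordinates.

One third of the crop width 686 is 228.67 px.
One third of the crop height 215 is 71.67 px.
The lower-right point is two-thirds across and two-thirds down within the crop:
x = 179 + 2 × 228.67 ≈ 636; y = 404 + 2 × 71.67 ≈ 547.

(636, 547)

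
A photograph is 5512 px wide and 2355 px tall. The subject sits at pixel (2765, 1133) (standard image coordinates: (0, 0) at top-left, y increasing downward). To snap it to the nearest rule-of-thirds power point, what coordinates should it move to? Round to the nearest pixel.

Third lines: x ∈ {1837, 3675}, y ∈ {785, 1570}.
2765 is closer to x = 3675; 1133 is closer to y = 785.
So the nearest intersection is the upper-right power point.

x = 3675 px, y = 785 px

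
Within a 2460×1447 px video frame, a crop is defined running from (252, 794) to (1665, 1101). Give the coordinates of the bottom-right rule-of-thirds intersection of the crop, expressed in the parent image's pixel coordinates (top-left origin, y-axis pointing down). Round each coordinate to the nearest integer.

Crop width = 1665 − 252 = 1413 px; one third is 471.00 px.
Crop height = 1101 − 794 = 307 px; one third is 102.33 px.
The bottom-right point is two-thirds across and two-thirds down within the crop:
x = 252 + 2 × 471.00 ≈ 1194; y = 794 + 2 × 102.33 ≈ 999.

(1194, 999)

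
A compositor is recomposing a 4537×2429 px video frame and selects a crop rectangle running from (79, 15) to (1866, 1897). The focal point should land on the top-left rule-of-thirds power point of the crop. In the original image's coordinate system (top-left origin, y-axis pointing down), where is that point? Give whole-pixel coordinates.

Crop width = 1866 − 79 = 1787 px; one third is 595.67 px.
Crop height = 1897 − 15 = 1882 px; one third is 627.33 px.
The top-left point is one-third across and one-third down within the crop:
x = 79 + 1 × 595.67 ≈ 675; y = 15 + 1 × 627.33 ≈ 642.

(675, 642)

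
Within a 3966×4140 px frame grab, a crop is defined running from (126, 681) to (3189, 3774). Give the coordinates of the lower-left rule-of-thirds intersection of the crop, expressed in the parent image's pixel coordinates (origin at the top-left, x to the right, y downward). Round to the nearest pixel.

x = 1147 px, y = 2743 px

Crop width = 3189 − 126 = 3063 px; one third is 1021.00 px.
Crop height = 3774 − 681 = 3093 px; one third is 1031.00 px.
The lower-left point is one-third across and two-thirds down within the crop:
x = 126 + 1 × 1021.00 ≈ 1147; y = 681 + 2 × 1031.00 ≈ 2743.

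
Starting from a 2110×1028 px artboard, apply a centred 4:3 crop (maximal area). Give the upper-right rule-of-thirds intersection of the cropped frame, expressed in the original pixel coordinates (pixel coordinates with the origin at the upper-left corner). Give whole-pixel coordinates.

(1283, 343)

2110/1028 > 4/3, so the 4:3 crop keeps the full height 1028 and trims width to 1028 × 4/3 = 1370.67 px.
Left offset = (2110 − 1370.67)/2 = 369.67 px; top offset = 0.
Upper-right is two-thirds across and one-third down within the crop:
x = 369.67 + 2 × 1370.67/3 ≈ 1283; y = 0.00 + 1 × 1028.00/3 ≈ 343.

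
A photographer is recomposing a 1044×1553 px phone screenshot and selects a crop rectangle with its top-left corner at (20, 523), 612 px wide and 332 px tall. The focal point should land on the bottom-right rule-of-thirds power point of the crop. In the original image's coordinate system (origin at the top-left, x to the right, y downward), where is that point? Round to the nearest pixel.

x = 428 px, y = 744 px

One third of the crop width 612 is 204.00 px.
One third of the crop height 332 is 110.67 px.
The bottom-right point is two-thirds across and two-thirds down within the crop:
x = 20 + 2 × 204.00 ≈ 428; y = 523 + 2 × 110.67 ≈ 744.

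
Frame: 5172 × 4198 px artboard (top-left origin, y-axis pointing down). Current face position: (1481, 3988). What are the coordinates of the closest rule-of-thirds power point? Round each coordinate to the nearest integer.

Third lines: x ∈ {1724, 3448}, y ∈ {1399, 2799}.
1481 is closer to x = 1724; 3988 is closer to y = 2799.
So the nearest intersection is the lower-left power point.

x = 1724 px, y = 2799 px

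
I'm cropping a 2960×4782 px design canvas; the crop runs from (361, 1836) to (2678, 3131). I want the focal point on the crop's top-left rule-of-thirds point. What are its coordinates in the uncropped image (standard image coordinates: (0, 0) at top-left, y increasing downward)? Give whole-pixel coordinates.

Crop width = 2678 − 361 = 2317 px; one third is 772.33 px.
Crop height = 3131 − 1836 = 1295 px; one third is 431.67 px.
The top-left point is one-third across and one-third down within the crop:
x = 361 + 1 × 772.33 ≈ 1133; y = 1836 + 1 × 431.67 ≈ 2268.

(1133, 2268)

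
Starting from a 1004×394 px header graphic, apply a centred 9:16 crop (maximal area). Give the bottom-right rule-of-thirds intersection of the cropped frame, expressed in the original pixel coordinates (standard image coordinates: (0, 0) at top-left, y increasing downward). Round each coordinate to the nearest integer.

(539, 263)

1004/394 > 9/16, so the 9:16 crop keeps the full height 394 and trims width to 394 × 9/16 = 221.62 px.
Left offset = (1004 − 221.62)/2 = 391.19 px; top offset = 0.
Bottom-right is two-thirds across and two-thirds down within the crop:
x = 391.19 + 2 × 221.62/3 ≈ 539; y = 0.00 + 2 × 394.00/3 ≈ 263.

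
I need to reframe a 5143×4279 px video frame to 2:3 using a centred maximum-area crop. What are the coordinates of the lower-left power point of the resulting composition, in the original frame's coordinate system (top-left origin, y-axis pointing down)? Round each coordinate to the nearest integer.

5143/4279 > 2/3, so the 2:3 crop keeps the full height 4279 and trims width to 4279 × 2/3 = 2852.67 px.
Left offset = (5143 − 2852.67)/2 = 1145.17 px; top offset = 0.
Lower-left is one-third across and two-thirds down within the crop:
x = 1145.17 + 1 × 2852.67/3 ≈ 2096; y = 0.00 + 2 × 4279.00/3 ≈ 2853.

(2096, 2853)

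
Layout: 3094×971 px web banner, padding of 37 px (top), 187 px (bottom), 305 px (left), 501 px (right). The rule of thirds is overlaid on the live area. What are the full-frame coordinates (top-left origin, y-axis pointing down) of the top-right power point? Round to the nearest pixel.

Content width = 3094 − 305 − 501 = 2288 px; content height = 971 − 37 − 187 = 747 px.
Top-right is two-thirds across and one-third down within the live area.
x = 305 + 2 × 2288/3 = 305 + 1525.33 ≈ 1830
y = 37 + 1 × 747/3 = 37 + 249.00 ≈ 286

x = 1830 px, y = 286 px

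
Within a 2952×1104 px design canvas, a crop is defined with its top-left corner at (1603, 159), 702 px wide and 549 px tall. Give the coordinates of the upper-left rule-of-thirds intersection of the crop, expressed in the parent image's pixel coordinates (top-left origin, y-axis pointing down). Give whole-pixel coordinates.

One third of the crop width 702 is 234.00 px.
One third of the crop height 549 is 183.00 px.
The upper-left point is one-third across and one-third down within the crop:
x = 1603 + 1 × 234.00 ≈ 1837; y = 159 + 1 × 183.00 ≈ 342.

(1837, 342)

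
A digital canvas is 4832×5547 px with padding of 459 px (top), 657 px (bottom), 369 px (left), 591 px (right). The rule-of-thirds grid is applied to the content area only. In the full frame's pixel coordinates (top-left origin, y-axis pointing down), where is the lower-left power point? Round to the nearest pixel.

Content width = 4832 − 369 − 591 = 3872 px; content height = 5547 − 459 − 657 = 4431 px.
Lower-left is one-third across and two-thirds down within the content area.
x = 369 + 1 × 3872/3 = 369 + 1290.67 ≈ 1660
y = 459 + 2 × 4431/3 = 459 + 2954.00 ≈ 3413

(1660, 3413)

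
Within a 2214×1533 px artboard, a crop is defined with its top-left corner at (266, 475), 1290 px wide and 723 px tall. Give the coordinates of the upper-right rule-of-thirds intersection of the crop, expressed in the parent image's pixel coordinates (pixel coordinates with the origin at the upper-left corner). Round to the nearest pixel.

One third of the crop width 1290 is 430.00 px.
One third of the crop height 723 is 241.00 px.
The upper-right point is two-thirds across and one-third down within the crop:
x = 266 + 2 × 430.00 ≈ 1126; y = 475 + 1 × 241.00 ≈ 716.

(1126, 716)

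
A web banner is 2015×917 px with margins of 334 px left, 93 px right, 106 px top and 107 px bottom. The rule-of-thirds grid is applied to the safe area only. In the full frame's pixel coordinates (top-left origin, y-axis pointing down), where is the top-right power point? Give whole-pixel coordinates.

Content width = 2015 − 334 − 93 = 1588 px; content height = 917 − 106 − 107 = 704 px.
Top-right is two-thirds across and one-third down within the safe area.
x = 334 + 2 × 1588/3 = 334 + 1058.67 ≈ 1393
y = 106 + 1 × 704/3 = 106 + 234.67 ≈ 341

(1393, 341)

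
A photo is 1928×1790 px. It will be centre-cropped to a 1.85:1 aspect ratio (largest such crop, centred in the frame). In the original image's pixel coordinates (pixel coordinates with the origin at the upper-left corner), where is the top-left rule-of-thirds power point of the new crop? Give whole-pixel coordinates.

x = 643 px, y = 721 px

1928/1790 < 1.85/1, so the 1.85:1 crop keeps the full width 1928 and trims height to 1928 × 1/1.85 = 1042.16 px.
Top offset = (1790 − 1042.16)/2 = 373.92 px; left offset = 0.
Top-left is one-third across and one-third down within the crop:
x = 0.00 + 1 × 1928.00/3 ≈ 643; y = 373.92 + 1 × 1042.16/3 ≈ 721.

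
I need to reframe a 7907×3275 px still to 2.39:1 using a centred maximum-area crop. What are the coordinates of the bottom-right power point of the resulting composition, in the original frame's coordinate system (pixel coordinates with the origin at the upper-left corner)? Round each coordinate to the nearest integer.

7907/3275 > 2.39/1, so the 2.39:1 crop keeps the full height 3275 and trims width to 3275 × 2.39/1 = 7827.25 px.
Left offset = (7907 − 7827.25)/2 = 39.88 px; top offset = 0.
Bottom-right is two-thirds across and two-thirds down within the crop:
x = 39.88 + 2 × 7827.25/3 ≈ 5258; y = 0.00 + 2 × 3275.00/3 ≈ 2183.

x = 5258 px, y = 2183 px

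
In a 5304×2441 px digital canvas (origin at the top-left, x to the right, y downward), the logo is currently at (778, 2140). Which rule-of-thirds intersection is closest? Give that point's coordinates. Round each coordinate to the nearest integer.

x = 1768 px, y = 1627 px

Third lines: x ∈ {1768, 3536}, y ∈ {814, 1627}.
778 is closer to x = 1768; 2140 is closer to y = 1627.
So the nearest intersection is the lower-left power point.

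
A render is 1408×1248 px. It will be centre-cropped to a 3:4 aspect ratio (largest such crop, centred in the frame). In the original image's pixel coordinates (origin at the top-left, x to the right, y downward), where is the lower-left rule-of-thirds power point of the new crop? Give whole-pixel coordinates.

1408/1248 > 3/4, so the 3:4 crop keeps the full height 1248 and trims width to 1248 × 3/4 = 936.00 px.
Left offset = (1408 − 936.00)/2 = 236.00 px; top offset = 0.
Lower-left is one-third across and two-thirds down within the crop:
x = 236.00 + 1 × 936.00/3 ≈ 548; y = 0.00 + 2 × 1248.00/3 ≈ 832.

x = 548 px, y = 832 px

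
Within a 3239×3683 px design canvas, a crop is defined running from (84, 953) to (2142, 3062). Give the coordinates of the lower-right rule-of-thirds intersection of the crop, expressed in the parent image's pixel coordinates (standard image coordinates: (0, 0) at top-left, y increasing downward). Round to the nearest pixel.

Crop width = 2142 − 84 = 2058 px; one third is 686.00 px.
Crop height = 3062 − 953 = 2109 px; one third is 703.00 px.
The lower-right point is two-thirds across and two-thirds down within the crop:
x = 84 + 2 × 686.00 ≈ 1456; y = 953 + 2 × 703.00 ≈ 2359.

x = 1456 px, y = 2359 px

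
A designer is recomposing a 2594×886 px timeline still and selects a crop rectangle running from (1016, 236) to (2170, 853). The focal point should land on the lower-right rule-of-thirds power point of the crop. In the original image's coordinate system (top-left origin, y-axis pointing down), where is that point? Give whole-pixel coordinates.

x = 1785 px, y = 647 px

Crop width = 2170 − 1016 = 1154 px; one third is 384.67 px.
Crop height = 853 − 236 = 617 px; one third is 205.67 px.
The lower-right point is two-thirds across and two-thirds down within the crop:
x = 1016 + 2 × 384.67 ≈ 1785; y = 236 + 2 × 205.67 ≈ 647.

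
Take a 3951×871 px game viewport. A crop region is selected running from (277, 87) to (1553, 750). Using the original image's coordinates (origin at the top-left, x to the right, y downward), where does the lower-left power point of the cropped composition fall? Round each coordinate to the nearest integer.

Crop width = 1553 − 277 = 1276 px; one third is 425.33 px.
Crop height = 750 − 87 = 663 px; one third is 221.00 px.
The lower-left point is one-third across and two-thirds down within the crop:
x = 277 + 1 × 425.33 ≈ 702; y = 87 + 2 × 221.00 ≈ 529.

x = 702 px, y = 529 px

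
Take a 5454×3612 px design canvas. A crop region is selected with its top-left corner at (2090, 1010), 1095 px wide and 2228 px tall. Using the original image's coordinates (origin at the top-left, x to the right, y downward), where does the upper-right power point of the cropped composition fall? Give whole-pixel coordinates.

(2820, 1753)

One third of the crop width 1095 is 365.00 px.
One third of the crop height 2228 is 742.67 px.
The upper-right point is two-thirds across and one-third down within the crop:
x = 2090 + 2 × 365.00 ≈ 2820; y = 1010 + 1 × 742.67 ≈ 1753.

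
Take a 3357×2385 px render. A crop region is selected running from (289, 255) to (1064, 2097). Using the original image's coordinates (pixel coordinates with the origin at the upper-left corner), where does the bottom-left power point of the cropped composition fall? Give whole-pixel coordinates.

Crop width = 1064 − 289 = 775 px; one third is 258.33 px.
Crop height = 2097 − 255 = 1842 px; one third is 614.00 px.
The bottom-left point is one-third across and two-thirds down within the crop:
x = 289 + 1 × 258.33 ≈ 547; y = 255 + 2 × 614.00 ≈ 1483.

(547, 1483)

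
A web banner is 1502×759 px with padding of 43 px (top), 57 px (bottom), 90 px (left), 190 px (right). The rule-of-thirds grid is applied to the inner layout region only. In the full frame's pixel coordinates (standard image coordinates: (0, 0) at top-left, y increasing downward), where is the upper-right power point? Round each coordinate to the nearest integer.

(905, 263)

Content width = 1502 − 90 − 190 = 1222 px; content height = 759 − 43 − 57 = 659 px.
Upper-right is two-thirds across and one-third down within the inner layout region.
x = 90 + 2 × 1222/3 = 90 + 814.67 ≈ 905
y = 43 + 1 × 659/3 = 43 + 219.67 ≈ 263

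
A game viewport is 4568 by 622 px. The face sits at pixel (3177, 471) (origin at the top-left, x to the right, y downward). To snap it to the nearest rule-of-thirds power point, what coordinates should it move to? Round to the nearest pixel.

x = 3045 px, y = 415 px

Third lines: x ∈ {1523, 3045}, y ∈ {207, 415}.
3177 is closer to x = 3045; 471 is closer to y = 415.
So the nearest intersection is the lower-right power point.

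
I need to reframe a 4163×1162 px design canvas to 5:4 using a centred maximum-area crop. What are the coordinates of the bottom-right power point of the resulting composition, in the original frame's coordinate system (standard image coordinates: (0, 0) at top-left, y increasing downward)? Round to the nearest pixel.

4163/1162 > 5/4, so the 5:4 crop keeps the full height 1162 and trims width to 1162 × 5/4 = 1452.50 px.
Left offset = (4163 − 1452.50)/2 = 1355.25 px; top offset = 0.
Bottom-right is two-thirds across and two-thirds down within the crop:
x = 1355.25 + 2 × 1452.50/3 ≈ 2324; y = 0.00 + 2 × 1162.00/3 ≈ 775.

x = 2324 px, y = 775 px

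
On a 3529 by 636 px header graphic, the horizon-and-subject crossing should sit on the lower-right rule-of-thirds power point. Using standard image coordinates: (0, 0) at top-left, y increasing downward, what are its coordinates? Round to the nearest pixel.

x = 2353 px, y = 424 px

The lower-right point sits two-thirds of the way across and two-thirds of the way down.
x = 2 × 3529/3 ≈ 2353; y = 2 × 636/3 ≈ 424.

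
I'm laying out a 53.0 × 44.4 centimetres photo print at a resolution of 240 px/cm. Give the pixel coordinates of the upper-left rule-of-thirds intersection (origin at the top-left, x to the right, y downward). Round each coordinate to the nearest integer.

In pixels the canvas is 53.0 × 240 = 12720 wide and 44.4 × 240 = 10656 tall.
The upper-left point is one-third across and one-third down:
x = 1 × 12720/3 ≈ 4240; y = 1 × 10656/3 ≈ 3552.

x = 4240 px, y = 3552 px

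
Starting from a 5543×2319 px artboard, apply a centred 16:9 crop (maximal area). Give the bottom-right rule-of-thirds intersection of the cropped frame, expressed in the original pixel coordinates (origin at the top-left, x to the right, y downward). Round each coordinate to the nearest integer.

x = 3459 px, y = 1546 px

5543/2319 > 16/9, so the 16:9 crop keeps the full height 2319 and trims width to 2319 × 16/9 = 4122.67 px.
Left offset = (5543 − 4122.67)/2 = 710.17 px; top offset = 0.
Bottom-right is two-thirds across and two-thirds down within the crop:
x = 710.17 + 2 × 4122.67/3 ≈ 3459; y = 0.00 + 2 × 2319.00/3 ≈ 1546.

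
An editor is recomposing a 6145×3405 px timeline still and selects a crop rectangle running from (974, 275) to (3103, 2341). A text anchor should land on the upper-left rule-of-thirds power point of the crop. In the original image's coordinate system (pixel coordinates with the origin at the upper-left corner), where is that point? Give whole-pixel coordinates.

(1684, 964)

Crop width = 3103 − 974 = 2129 px; one third is 709.67 px.
Crop height = 2341 − 275 = 2066 px; one third is 688.67 px.
The upper-left point is one-third across and one-third down within the crop:
x = 974 + 1 × 709.67 ≈ 1684; y = 275 + 1 × 688.67 ≈ 964.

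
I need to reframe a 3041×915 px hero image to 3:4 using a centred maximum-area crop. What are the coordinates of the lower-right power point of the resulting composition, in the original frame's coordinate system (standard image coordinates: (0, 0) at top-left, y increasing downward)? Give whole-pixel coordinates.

x = 1635 px, y = 610 px

3041/915 > 3/4, so the 3:4 crop keeps the full height 915 and trims width to 915 × 3/4 = 686.25 px.
Left offset = (3041 − 686.25)/2 = 1177.38 px; top offset = 0.
Lower-right is two-thirds across and two-thirds down within the crop:
x = 1177.38 + 2 × 686.25/3 ≈ 1635; y = 0.00 + 2 × 915.00/3 ≈ 610.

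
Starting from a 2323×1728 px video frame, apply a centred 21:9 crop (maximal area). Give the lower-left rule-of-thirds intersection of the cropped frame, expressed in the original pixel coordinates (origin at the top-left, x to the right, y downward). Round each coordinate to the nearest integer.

x = 774 px, y = 1030 px

2323/1728 < 21/9, so the 21:9 crop keeps the full width 2323 and trims height to 2323 × 9/21 = 995.57 px.
Top offset = (1728 − 995.57)/2 = 366.21 px; left offset = 0.
Lower-left is one-third across and two-thirds down within the crop:
x = 0.00 + 1 × 2323.00/3 ≈ 774; y = 366.21 + 2 × 995.57/3 ≈ 1030.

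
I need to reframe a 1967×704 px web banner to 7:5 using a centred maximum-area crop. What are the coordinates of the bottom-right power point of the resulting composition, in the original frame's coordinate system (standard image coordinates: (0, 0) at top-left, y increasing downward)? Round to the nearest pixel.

(1148, 469)

1967/704 > 7/5, so the 7:5 crop keeps the full height 704 and trims width to 704 × 7/5 = 985.60 px.
Left offset = (1967 − 985.60)/2 = 490.70 px; top offset = 0.
Bottom-right is two-thirds across and two-thirds down within the crop:
x = 490.70 + 2 × 985.60/3 ≈ 1148; y = 0.00 + 2 × 704.00/3 ≈ 469.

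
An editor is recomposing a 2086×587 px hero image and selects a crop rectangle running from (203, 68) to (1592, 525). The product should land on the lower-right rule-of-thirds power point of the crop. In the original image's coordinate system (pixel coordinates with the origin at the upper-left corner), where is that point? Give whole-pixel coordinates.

Crop width = 1592 − 203 = 1389 px; one third is 463.00 px.
Crop height = 525 − 68 = 457 px; one third is 152.33 px.
The lower-right point is two-thirds across and two-thirds down within the crop:
x = 203 + 2 × 463.00 ≈ 1129; y = 68 + 2 × 152.33 ≈ 373.

(1129, 373)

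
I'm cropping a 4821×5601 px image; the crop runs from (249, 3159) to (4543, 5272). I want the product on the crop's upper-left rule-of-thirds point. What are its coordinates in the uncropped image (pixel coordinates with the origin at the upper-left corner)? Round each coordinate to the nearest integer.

Crop width = 4543 − 249 = 4294 px; one third is 1431.33 px.
Crop height = 5272 − 3159 = 2113 px; one third is 704.33 px.
The upper-left point is one-third across and one-third down within the crop:
x = 249 + 1 × 1431.33 ≈ 1680; y = 3159 + 1 × 704.33 ≈ 3863.

x = 1680 px, y = 3863 px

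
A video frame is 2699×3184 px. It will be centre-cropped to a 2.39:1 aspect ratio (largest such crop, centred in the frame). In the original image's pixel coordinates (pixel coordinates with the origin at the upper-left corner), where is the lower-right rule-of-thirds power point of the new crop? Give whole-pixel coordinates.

2699/3184 < 2.39/1, so the 2.39:1 crop keeps the full width 2699 and trims height to 2699 × 1/2.39 = 1129.29 px.
Top offset = (3184 − 1129.29)/2 = 1027.36 px; left offset = 0.
Lower-right is two-thirds across and two-thirds down within the crop:
x = 0.00 + 2 × 2699.00/3 ≈ 1799; y = 1027.36 + 2 × 1129.29/3 ≈ 1780.

(1799, 1780)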